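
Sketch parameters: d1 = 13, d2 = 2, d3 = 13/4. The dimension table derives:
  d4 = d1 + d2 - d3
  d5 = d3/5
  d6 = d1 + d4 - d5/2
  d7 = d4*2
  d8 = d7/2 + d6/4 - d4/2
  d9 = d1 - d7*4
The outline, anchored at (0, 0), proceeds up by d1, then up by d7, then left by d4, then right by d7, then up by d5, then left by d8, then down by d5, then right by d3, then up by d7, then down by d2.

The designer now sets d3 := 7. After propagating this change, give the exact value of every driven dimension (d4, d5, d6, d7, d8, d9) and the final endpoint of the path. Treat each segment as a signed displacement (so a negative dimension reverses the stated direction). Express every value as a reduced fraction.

d4 = 8
d5 = 7/5
d6 = 203/10
d7 = 16
d8 = 363/40
d9 = -51
endpoint = (237/40, 43)

Apply edit: d3 := 7
  d4 = d1 + d2 - d3 = 8
  d5 = d3/5 = 7/5
  d6 = d1 + d4 - d5/2 = 203/10
  d7 = d4*2 = 16
  d8 = d7/2 + d6/4 - d4/2 = 363/40
  d9 = d1 - d7*4 = -51
Walk from origin (0, 0):
  seg 1: up by d1 = 13 → (0, 13)
  seg 2: up by d7 = 16 → (0, 29)
  seg 3: left by d4 = 8 → (-8, 29)
  seg 4: right by d7 = 16 → (8, 29)
  seg 5: up by d5 = 7/5 → (8, 152/5)
  seg 6: left by d8 = 363/40 → (-43/40, 152/5)
  seg 7: down by d5 = 7/5 → (-43/40, 29)
  seg 8: right by d3 = 7 → (237/40, 29)
  seg 9: up by d7 = 16 → (237/40, 45)
  seg 10: down by d2 = 2 → (237/40, 43)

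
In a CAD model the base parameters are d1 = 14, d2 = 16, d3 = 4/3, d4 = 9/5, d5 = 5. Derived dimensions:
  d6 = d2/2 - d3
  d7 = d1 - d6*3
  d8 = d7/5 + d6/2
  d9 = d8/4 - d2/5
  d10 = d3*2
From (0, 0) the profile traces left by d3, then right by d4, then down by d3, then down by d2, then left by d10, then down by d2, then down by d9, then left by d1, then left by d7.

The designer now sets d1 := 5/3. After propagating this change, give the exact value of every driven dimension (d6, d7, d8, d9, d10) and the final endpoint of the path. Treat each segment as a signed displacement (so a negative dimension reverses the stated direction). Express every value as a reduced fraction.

Apply edit: d1 := 5/3
  d6 = d2/2 - d3 = 20/3
  d7 = d1 - d6*3 = -55/3
  d8 = d7/5 + d6/2 = -1/3
  d9 = d8/4 - d2/5 = -197/60
  d10 = d3*2 = 8/3
Walk from origin (0, 0):
  seg 1: left by d3 = 4/3 → (-4/3, 0)
  seg 2: right by d4 = 9/5 → (7/15, 0)
  seg 3: down by d3 = 4/3 → (7/15, -4/3)
  seg 4: down by d2 = 16 → (7/15, -52/3)
  seg 5: left by d10 = 8/3 → (-11/5, -52/3)
  seg 6: down by d2 = 16 → (-11/5, -100/3)
  seg 7: down by d9 = -197/60 → (-11/5, -601/20)
  seg 8: left by d1 = 5/3 → (-58/15, -601/20)
  seg 9: left by d7 = -55/3 → (217/15, -601/20)

d6 = 20/3
d7 = -55/3
d8 = -1/3
d9 = -197/60
d10 = 8/3
endpoint = (217/15, -601/20)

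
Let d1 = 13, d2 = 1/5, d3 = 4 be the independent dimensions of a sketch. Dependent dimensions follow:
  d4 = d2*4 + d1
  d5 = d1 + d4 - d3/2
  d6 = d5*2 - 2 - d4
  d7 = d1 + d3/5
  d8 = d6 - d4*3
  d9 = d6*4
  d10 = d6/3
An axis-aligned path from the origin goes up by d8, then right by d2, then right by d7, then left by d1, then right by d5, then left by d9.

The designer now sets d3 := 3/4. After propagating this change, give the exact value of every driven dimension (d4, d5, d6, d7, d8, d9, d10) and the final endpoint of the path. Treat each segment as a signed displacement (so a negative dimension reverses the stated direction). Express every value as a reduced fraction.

Apply edit: d3 := 3/4
  d4 = d2*4 + d1 = 69/5
  d5 = d1 + d4 - d3/2 = 1057/40
  d6 = d5*2 - 2 - d4 = 741/20
  d7 = d1 + d3/5 = 263/20
  d8 = d6 - d4*3 = -87/20
  d9 = d6*4 = 741/5
  d10 = d6/3 = 247/20
Walk from origin (0, 0):
  seg 1: up by d8 = -87/20 → (0, -87/20)
  seg 2: right by d2 = 1/5 → (1/5, -87/20)
  seg 3: right by d7 = 263/20 → (267/20, -87/20)
  seg 4: left by d1 = 13 → (7/20, -87/20)
  seg 5: right by d5 = 1057/40 → (1071/40, -87/20)
  seg 6: left by d9 = 741/5 → (-4857/40, -87/20)

d4 = 69/5
d5 = 1057/40
d6 = 741/20
d7 = 263/20
d8 = -87/20
d9 = 741/5
d10 = 247/20
endpoint = (-4857/40, -87/20)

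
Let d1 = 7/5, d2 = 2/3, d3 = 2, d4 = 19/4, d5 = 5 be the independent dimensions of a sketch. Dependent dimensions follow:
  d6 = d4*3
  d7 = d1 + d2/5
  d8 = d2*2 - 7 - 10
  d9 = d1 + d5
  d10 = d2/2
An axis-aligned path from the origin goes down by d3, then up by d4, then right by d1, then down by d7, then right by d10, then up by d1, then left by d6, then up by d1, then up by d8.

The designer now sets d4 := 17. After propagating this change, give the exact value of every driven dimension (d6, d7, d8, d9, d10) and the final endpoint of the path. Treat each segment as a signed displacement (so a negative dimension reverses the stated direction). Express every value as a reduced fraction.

d6 = 51
d7 = 23/15
d8 = -47/3
d9 = 32/5
d10 = 1/3
endpoint = (-739/15, 3/5)

Apply edit: d4 := 17
  d6 = d4*3 = 51
  d7 = d1 + d2/5 = 23/15
  d8 = d2*2 - 7 - 10 = -47/3
  d9 = d1 + d5 = 32/5
  d10 = d2/2 = 1/3
Walk from origin (0, 0):
  seg 1: down by d3 = 2 → (0, -2)
  seg 2: up by d4 = 17 → (0, 15)
  seg 3: right by d1 = 7/5 → (7/5, 15)
  seg 4: down by d7 = 23/15 → (7/5, 202/15)
  seg 5: right by d10 = 1/3 → (26/15, 202/15)
  seg 6: up by d1 = 7/5 → (26/15, 223/15)
  seg 7: left by d6 = 51 → (-739/15, 223/15)
  seg 8: up by d1 = 7/5 → (-739/15, 244/15)
  seg 9: up by d8 = -47/3 → (-739/15, 3/5)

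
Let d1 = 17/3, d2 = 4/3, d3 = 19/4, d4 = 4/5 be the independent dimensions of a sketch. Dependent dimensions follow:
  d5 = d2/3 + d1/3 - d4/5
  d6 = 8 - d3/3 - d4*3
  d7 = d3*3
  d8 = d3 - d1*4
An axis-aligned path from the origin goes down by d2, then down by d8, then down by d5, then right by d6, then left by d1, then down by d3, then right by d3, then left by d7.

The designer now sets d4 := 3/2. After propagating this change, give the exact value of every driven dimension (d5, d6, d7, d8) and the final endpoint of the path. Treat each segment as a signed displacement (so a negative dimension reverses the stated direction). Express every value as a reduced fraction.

d5 = 61/30
d6 = 23/12
d7 = 57/4
d8 = -215/12
endpoint = (-53/4, 49/5)

Apply edit: d4 := 3/2
  d5 = d2/3 + d1/3 - d4/5 = 61/30
  d6 = 8 - d3/3 - d4*3 = 23/12
  d7 = d3*3 = 57/4
  d8 = d3 - d1*4 = -215/12
Walk from origin (0, 0):
  seg 1: down by d2 = 4/3 → (0, -4/3)
  seg 2: down by d8 = -215/12 → (0, 199/12)
  seg 3: down by d5 = 61/30 → (0, 291/20)
  seg 4: right by d6 = 23/12 → (23/12, 291/20)
  seg 5: left by d1 = 17/3 → (-15/4, 291/20)
  seg 6: down by d3 = 19/4 → (-15/4, 49/5)
  seg 7: right by d3 = 19/4 → (1, 49/5)
  seg 8: left by d7 = 57/4 → (-53/4, 49/5)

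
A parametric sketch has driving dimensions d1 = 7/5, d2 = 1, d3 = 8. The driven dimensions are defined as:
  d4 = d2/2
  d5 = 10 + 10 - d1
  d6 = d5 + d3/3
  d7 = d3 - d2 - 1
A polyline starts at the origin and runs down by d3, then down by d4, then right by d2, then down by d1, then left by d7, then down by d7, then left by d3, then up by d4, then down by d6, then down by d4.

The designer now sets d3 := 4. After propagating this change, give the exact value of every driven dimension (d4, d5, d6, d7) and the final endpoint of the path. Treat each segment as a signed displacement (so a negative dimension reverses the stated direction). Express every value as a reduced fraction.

d4 = 1/2
d5 = 93/5
d6 = 299/15
d7 = 2
endpoint = (-5, -167/6)

Apply edit: d3 := 4
  d4 = d2/2 = 1/2
  d5 = 10 + 10 - d1 = 93/5
  d6 = d5 + d3/3 = 299/15
  d7 = d3 - d2 - 1 = 2
Walk from origin (0, 0):
  seg 1: down by d3 = 4 → (0, -4)
  seg 2: down by d4 = 1/2 → (0, -9/2)
  seg 3: right by d2 = 1 → (1, -9/2)
  seg 4: down by d1 = 7/5 → (1, -59/10)
  seg 5: left by d7 = 2 → (-1, -59/10)
  seg 6: down by d7 = 2 → (-1, -79/10)
  seg 7: left by d3 = 4 → (-5, -79/10)
  seg 8: up by d4 = 1/2 → (-5, -37/5)
  seg 9: down by d6 = 299/15 → (-5, -82/3)
  seg 10: down by d4 = 1/2 → (-5, -167/6)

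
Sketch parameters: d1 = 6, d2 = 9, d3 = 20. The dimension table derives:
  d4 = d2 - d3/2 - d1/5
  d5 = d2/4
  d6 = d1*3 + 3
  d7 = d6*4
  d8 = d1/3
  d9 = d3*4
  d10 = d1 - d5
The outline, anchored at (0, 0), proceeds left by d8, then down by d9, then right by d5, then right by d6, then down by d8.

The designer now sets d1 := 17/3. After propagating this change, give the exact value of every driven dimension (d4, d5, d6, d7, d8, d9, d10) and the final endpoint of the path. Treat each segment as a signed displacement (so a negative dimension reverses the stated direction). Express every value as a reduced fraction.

Apply edit: d1 := 17/3
  d4 = d2 - d3/2 - d1/5 = -32/15
  d5 = d2/4 = 9/4
  d6 = d1*3 + 3 = 20
  d7 = d6*4 = 80
  d8 = d1/3 = 17/9
  d9 = d3*4 = 80
  d10 = d1 - d5 = 41/12
Walk from origin (0, 0):
  seg 1: left by d8 = 17/9 → (-17/9, 0)
  seg 2: down by d9 = 80 → (-17/9, -80)
  seg 3: right by d5 = 9/4 → (13/36, -80)
  seg 4: right by d6 = 20 → (733/36, -80)
  seg 5: down by d8 = 17/9 → (733/36, -737/9)

d4 = -32/15
d5 = 9/4
d6 = 20
d7 = 80
d8 = 17/9
d9 = 80
d10 = 41/12
endpoint = (733/36, -737/9)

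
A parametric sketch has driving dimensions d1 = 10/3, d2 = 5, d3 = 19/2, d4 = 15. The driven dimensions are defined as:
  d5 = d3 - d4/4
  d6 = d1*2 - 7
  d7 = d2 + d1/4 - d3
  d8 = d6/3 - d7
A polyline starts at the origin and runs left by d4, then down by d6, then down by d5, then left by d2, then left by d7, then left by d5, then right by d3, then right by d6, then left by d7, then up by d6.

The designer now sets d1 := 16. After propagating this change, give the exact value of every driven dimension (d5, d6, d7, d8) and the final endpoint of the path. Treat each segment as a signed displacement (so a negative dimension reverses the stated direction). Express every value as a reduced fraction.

d5 = 23/4
d6 = 25
d7 = -1/2
d8 = 53/6
endpoint = (39/4, -23/4)

Apply edit: d1 := 16
  d5 = d3 - d4/4 = 23/4
  d6 = d1*2 - 7 = 25
  d7 = d2 + d1/4 - d3 = -1/2
  d8 = d6/3 - d7 = 53/6
Walk from origin (0, 0):
  seg 1: left by d4 = 15 → (-15, 0)
  seg 2: down by d6 = 25 → (-15, -25)
  seg 3: down by d5 = 23/4 → (-15, -123/4)
  seg 4: left by d2 = 5 → (-20, -123/4)
  seg 5: left by d7 = -1/2 → (-39/2, -123/4)
  seg 6: left by d5 = 23/4 → (-101/4, -123/4)
  seg 7: right by d3 = 19/2 → (-63/4, -123/4)
  seg 8: right by d6 = 25 → (37/4, -123/4)
  seg 9: left by d7 = -1/2 → (39/4, -123/4)
  seg 10: up by d6 = 25 → (39/4, -23/4)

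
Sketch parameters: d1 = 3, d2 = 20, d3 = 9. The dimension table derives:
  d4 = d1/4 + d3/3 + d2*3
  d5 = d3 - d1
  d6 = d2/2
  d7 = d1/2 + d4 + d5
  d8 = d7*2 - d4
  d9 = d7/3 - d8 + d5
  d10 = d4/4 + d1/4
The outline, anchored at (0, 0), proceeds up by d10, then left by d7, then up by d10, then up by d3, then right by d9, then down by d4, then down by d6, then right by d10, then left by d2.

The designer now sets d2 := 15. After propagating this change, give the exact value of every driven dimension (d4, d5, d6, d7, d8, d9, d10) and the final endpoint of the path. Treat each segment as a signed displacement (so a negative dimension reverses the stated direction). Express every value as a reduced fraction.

Apply edit: d2 := 15
  d4 = d1/4 + d3/3 + d2*3 = 195/4
  d5 = d3 - d1 = 6
  d6 = d2/2 = 15/2
  d7 = d1/2 + d4 + d5 = 225/4
  d8 = d7*2 - d4 = 255/4
  d9 = d7/3 - d8 + d5 = -39
  d10 = d4/4 + d1/4 = 207/16
Walk from origin (0, 0):
  seg 1: up by d10 = 207/16 → (0, 207/16)
  seg 2: left by d7 = 225/4 → (-225/4, 207/16)
  seg 3: up by d10 = 207/16 → (-225/4, 207/8)
  seg 4: up by d3 = 9 → (-225/4, 279/8)
  seg 5: right by d9 = -39 → (-381/4, 279/8)
  seg 6: down by d4 = 195/4 → (-381/4, -111/8)
  seg 7: down by d6 = 15/2 → (-381/4, -171/8)
  seg 8: right by d10 = 207/16 → (-1317/16, -171/8)
  seg 9: left by d2 = 15 → (-1557/16, -171/8)

d4 = 195/4
d5 = 6
d6 = 15/2
d7 = 225/4
d8 = 255/4
d9 = -39
d10 = 207/16
endpoint = (-1557/16, -171/8)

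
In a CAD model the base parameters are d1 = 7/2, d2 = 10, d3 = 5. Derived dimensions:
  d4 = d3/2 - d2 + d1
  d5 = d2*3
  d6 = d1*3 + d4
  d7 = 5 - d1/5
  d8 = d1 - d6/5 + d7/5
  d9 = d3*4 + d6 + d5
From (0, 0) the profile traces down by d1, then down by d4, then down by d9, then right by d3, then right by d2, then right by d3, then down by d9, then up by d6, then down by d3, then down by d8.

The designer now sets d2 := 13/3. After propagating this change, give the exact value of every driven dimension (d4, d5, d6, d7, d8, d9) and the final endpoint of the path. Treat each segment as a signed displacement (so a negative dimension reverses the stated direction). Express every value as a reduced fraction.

d4 = 5/3
d5 = 13
d6 = 73/6
d7 = 43/10
d8 = 289/150
d9 = 271/6
endpoint = (43/3, -4513/50)

Apply edit: d2 := 13/3
  d4 = d3/2 - d2 + d1 = 5/3
  d5 = d2*3 = 13
  d6 = d1*3 + d4 = 73/6
  d7 = 5 - d1/5 = 43/10
  d8 = d1 - d6/5 + d7/5 = 289/150
  d9 = d3*4 + d6 + d5 = 271/6
Walk from origin (0, 0):
  seg 1: down by d1 = 7/2 → (0, -7/2)
  seg 2: down by d4 = 5/3 → (0, -31/6)
  seg 3: down by d9 = 271/6 → (0, -151/3)
  seg 4: right by d3 = 5 → (5, -151/3)
  seg 5: right by d2 = 13/3 → (28/3, -151/3)
  seg 6: right by d3 = 5 → (43/3, -151/3)
  seg 7: down by d9 = 271/6 → (43/3, -191/2)
  seg 8: up by d6 = 73/6 → (43/3, -250/3)
  seg 9: down by d3 = 5 → (43/3, -265/3)
  seg 10: down by d8 = 289/150 → (43/3, -4513/50)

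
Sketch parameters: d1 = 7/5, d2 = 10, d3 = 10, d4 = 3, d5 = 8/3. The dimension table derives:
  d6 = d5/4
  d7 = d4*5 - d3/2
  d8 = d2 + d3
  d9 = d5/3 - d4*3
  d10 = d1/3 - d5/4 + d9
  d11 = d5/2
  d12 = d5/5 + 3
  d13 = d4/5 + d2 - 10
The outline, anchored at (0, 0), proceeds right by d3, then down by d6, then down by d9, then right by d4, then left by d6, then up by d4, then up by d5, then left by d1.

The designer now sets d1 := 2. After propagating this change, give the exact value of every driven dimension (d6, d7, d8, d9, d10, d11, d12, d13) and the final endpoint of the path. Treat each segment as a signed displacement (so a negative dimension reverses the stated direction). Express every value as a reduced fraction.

Apply edit: d1 := 2
  d6 = d5/4 = 2/3
  d7 = d4*5 - d3/2 = 10
  d8 = d2 + d3 = 20
  d9 = d5/3 - d4*3 = -73/9
  d10 = d1/3 - d5/4 + d9 = -73/9
  d11 = d5/2 = 4/3
  d12 = d5/5 + 3 = 53/15
  d13 = d4/5 + d2 - 10 = 3/5
Walk from origin (0, 0):
  seg 1: right by d3 = 10 → (10, 0)
  seg 2: down by d6 = 2/3 → (10, -2/3)
  seg 3: down by d9 = -73/9 → (10, 67/9)
  seg 4: right by d4 = 3 → (13, 67/9)
  seg 5: left by d6 = 2/3 → (37/3, 67/9)
  seg 6: up by d4 = 3 → (37/3, 94/9)
  seg 7: up by d5 = 8/3 → (37/3, 118/9)
  seg 8: left by d1 = 2 → (31/3, 118/9)

d6 = 2/3
d7 = 10
d8 = 20
d9 = -73/9
d10 = -73/9
d11 = 4/3
d12 = 53/15
d13 = 3/5
endpoint = (31/3, 118/9)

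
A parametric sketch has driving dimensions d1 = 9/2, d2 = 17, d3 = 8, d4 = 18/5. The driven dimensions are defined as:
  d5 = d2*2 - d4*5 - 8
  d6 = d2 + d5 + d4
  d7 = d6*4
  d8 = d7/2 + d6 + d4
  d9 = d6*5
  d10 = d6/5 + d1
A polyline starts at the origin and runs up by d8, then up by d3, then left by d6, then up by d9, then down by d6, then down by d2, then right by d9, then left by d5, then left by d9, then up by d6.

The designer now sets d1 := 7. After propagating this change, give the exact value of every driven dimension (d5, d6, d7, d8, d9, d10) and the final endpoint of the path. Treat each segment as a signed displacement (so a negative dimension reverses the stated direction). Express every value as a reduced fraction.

Apply edit: d1 := 7
  d5 = d2*2 - d4*5 - 8 = 8
  d6 = d2 + d5 + d4 = 143/5
  d7 = d6*4 = 572/5
  d8 = d7/2 + d6 + d4 = 447/5
  d9 = d6*5 = 143
  d10 = d6/5 + d1 = 318/25
Walk from origin (0, 0):
  seg 1: up by d8 = 447/5 → (0, 447/5)
  seg 2: up by d3 = 8 → (0, 487/5)
  seg 3: left by d6 = 143/5 → (-143/5, 487/5)
  seg 4: up by d9 = 143 → (-143/5, 1202/5)
  seg 5: down by d6 = 143/5 → (-143/5, 1059/5)
  seg 6: down by d2 = 17 → (-143/5, 974/5)
  seg 7: right by d9 = 143 → (572/5, 974/5)
  seg 8: left by d5 = 8 → (532/5, 974/5)
  seg 9: left by d9 = 143 → (-183/5, 974/5)
  seg 10: up by d6 = 143/5 → (-183/5, 1117/5)

d5 = 8
d6 = 143/5
d7 = 572/5
d8 = 447/5
d9 = 143
d10 = 318/25
endpoint = (-183/5, 1117/5)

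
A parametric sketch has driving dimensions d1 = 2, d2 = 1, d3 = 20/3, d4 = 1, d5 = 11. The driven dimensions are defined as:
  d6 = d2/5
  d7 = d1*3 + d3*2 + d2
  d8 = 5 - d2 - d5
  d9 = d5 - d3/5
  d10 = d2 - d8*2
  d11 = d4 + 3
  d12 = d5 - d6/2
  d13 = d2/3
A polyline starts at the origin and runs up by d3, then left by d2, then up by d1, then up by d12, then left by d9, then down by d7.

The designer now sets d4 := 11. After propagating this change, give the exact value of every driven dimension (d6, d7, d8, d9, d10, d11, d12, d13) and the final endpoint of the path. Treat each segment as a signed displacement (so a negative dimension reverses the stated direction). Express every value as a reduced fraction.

Apply edit: d4 := 11
  d6 = d2/5 = 1/5
  d7 = d1*3 + d3*2 + d2 = 61/3
  d8 = 5 - d2 - d5 = -7
  d9 = d5 - d3/5 = 29/3
  d10 = d2 - d8*2 = 15
  d11 = d4 + 3 = 14
  d12 = d5 - d6/2 = 109/10
  d13 = d2/3 = 1/3
Walk from origin (0, 0):
  seg 1: up by d3 = 20/3 → (0, 20/3)
  seg 2: left by d2 = 1 → (-1, 20/3)
  seg 3: up by d1 = 2 → (-1, 26/3)
  seg 4: up by d12 = 109/10 → (-1, 587/30)
  seg 5: left by d9 = 29/3 → (-32/3, 587/30)
  seg 6: down by d7 = 61/3 → (-32/3, -23/30)

d6 = 1/5
d7 = 61/3
d8 = -7
d9 = 29/3
d10 = 15
d11 = 14
d12 = 109/10
d13 = 1/3
endpoint = (-32/3, -23/30)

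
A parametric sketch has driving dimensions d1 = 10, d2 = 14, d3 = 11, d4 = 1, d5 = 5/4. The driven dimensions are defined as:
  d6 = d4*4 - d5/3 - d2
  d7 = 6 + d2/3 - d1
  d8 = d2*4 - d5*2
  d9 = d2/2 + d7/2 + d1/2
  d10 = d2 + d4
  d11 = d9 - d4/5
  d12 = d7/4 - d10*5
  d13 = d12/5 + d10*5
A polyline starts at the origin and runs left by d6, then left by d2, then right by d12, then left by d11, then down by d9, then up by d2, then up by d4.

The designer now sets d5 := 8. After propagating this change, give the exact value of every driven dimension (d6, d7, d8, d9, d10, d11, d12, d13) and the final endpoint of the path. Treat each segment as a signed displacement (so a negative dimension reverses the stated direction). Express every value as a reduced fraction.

d6 = -38/3
d7 = 2/3
d8 = 40
d9 = 37/3
d10 = 15
d11 = 182/15
d12 = -449/6
d13 = 1801/30
endpoint = (-883/10, 8/3)

Apply edit: d5 := 8
  d6 = d4*4 - d5/3 - d2 = -38/3
  d7 = 6 + d2/3 - d1 = 2/3
  d8 = d2*4 - d5*2 = 40
  d9 = d2/2 + d7/2 + d1/2 = 37/3
  d10 = d2 + d4 = 15
  d11 = d9 - d4/5 = 182/15
  d12 = d7/4 - d10*5 = -449/6
  d13 = d12/5 + d10*5 = 1801/30
Walk from origin (0, 0):
  seg 1: left by d6 = -38/3 → (38/3, 0)
  seg 2: left by d2 = 14 → (-4/3, 0)
  seg 3: right by d12 = -449/6 → (-457/6, 0)
  seg 4: left by d11 = 182/15 → (-883/10, 0)
  seg 5: down by d9 = 37/3 → (-883/10, -37/3)
  seg 6: up by d2 = 14 → (-883/10, 5/3)
  seg 7: up by d4 = 1 → (-883/10, 8/3)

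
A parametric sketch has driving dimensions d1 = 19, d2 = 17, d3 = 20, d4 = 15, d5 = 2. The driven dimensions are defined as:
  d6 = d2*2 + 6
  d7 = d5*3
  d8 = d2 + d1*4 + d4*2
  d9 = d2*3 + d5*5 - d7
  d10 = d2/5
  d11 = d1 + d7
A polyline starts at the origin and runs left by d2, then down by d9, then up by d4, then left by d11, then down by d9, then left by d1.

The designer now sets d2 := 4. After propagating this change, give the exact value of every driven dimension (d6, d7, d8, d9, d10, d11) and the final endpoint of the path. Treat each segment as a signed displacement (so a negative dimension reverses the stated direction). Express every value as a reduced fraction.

Apply edit: d2 := 4
  d6 = d2*2 + 6 = 14
  d7 = d5*3 = 6
  d8 = d2 + d1*4 + d4*2 = 110
  d9 = d2*3 + d5*5 - d7 = 16
  d10 = d2/5 = 4/5
  d11 = d1 + d7 = 25
Walk from origin (0, 0):
  seg 1: left by d2 = 4 → (-4, 0)
  seg 2: down by d9 = 16 → (-4, -16)
  seg 3: up by d4 = 15 → (-4, -1)
  seg 4: left by d11 = 25 → (-29, -1)
  seg 5: down by d9 = 16 → (-29, -17)
  seg 6: left by d1 = 19 → (-48, -17)

d6 = 14
d7 = 6
d8 = 110
d9 = 16
d10 = 4/5
d11 = 25
endpoint = (-48, -17)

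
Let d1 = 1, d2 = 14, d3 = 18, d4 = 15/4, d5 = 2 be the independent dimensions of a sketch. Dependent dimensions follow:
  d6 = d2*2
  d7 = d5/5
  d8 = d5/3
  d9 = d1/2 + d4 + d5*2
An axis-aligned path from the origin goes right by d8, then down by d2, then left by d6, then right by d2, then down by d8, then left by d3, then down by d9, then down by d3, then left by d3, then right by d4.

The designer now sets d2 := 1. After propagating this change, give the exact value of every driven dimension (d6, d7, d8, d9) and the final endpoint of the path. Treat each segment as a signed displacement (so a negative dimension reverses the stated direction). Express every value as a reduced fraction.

d6 = 2
d7 = 2/5
d8 = 2/3
d9 = 33/4
endpoint = (-391/12, -335/12)

Apply edit: d2 := 1
  d6 = d2*2 = 2
  d7 = d5/5 = 2/5
  d8 = d5/3 = 2/3
  d9 = d1/2 + d4 + d5*2 = 33/4
Walk from origin (0, 0):
  seg 1: right by d8 = 2/3 → (2/3, 0)
  seg 2: down by d2 = 1 → (2/3, -1)
  seg 3: left by d6 = 2 → (-4/3, -1)
  seg 4: right by d2 = 1 → (-1/3, -1)
  seg 5: down by d8 = 2/3 → (-1/3, -5/3)
  seg 6: left by d3 = 18 → (-55/3, -5/3)
  seg 7: down by d9 = 33/4 → (-55/3, -119/12)
  seg 8: down by d3 = 18 → (-55/3, -335/12)
  seg 9: left by d3 = 18 → (-109/3, -335/12)
  seg 10: right by d4 = 15/4 → (-391/12, -335/12)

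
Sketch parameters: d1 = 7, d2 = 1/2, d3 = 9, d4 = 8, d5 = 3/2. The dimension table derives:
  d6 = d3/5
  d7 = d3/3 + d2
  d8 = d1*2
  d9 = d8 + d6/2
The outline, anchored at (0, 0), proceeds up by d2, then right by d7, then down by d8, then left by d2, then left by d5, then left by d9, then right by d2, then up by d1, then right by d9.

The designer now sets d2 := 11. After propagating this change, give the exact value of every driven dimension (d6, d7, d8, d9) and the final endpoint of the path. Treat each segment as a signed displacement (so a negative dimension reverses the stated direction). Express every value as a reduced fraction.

Apply edit: d2 := 11
  d6 = d3/5 = 9/5
  d7 = d3/3 + d2 = 14
  d8 = d1*2 = 14
  d9 = d8 + d6/2 = 149/10
Walk from origin (0, 0):
  seg 1: up by d2 = 11 → (0, 11)
  seg 2: right by d7 = 14 → (14, 11)
  seg 3: down by d8 = 14 → (14, -3)
  seg 4: left by d2 = 11 → (3, -3)
  seg 5: left by d5 = 3/2 → (3/2, -3)
  seg 6: left by d9 = 149/10 → (-67/5, -3)
  seg 7: right by d2 = 11 → (-12/5, -3)
  seg 8: up by d1 = 7 → (-12/5, 4)
  seg 9: right by d9 = 149/10 → (25/2, 4)

d6 = 9/5
d7 = 14
d8 = 14
d9 = 149/10
endpoint = (25/2, 4)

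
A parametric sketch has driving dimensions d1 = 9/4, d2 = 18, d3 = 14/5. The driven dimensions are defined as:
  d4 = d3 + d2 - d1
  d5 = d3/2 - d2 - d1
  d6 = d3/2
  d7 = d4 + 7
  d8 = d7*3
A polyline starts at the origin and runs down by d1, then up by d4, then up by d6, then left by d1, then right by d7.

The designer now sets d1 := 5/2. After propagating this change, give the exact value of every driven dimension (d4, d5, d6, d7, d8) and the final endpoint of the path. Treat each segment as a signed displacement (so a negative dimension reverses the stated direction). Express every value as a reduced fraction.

d4 = 183/10
d5 = -191/10
d6 = 7/5
d7 = 253/10
d8 = 759/10
endpoint = (114/5, 86/5)

Apply edit: d1 := 5/2
  d4 = d3 + d2 - d1 = 183/10
  d5 = d3/2 - d2 - d1 = -191/10
  d6 = d3/2 = 7/5
  d7 = d4 + 7 = 253/10
  d8 = d7*3 = 759/10
Walk from origin (0, 0):
  seg 1: down by d1 = 5/2 → (0, -5/2)
  seg 2: up by d4 = 183/10 → (0, 79/5)
  seg 3: up by d6 = 7/5 → (0, 86/5)
  seg 4: left by d1 = 5/2 → (-5/2, 86/5)
  seg 5: right by d7 = 253/10 → (114/5, 86/5)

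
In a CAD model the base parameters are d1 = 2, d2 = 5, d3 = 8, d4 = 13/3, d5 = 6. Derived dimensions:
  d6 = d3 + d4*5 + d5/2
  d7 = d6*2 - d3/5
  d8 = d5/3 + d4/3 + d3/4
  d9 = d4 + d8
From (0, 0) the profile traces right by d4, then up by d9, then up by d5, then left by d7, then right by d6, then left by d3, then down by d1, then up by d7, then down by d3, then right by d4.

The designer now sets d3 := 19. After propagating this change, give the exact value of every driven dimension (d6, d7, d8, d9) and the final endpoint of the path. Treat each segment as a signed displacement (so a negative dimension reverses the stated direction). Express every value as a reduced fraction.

d6 = 131/3
d7 = 1253/15
d8 = 295/36
d9 = 451/36
endpoint = (-251/5, 14591/180)

Apply edit: d3 := 19
  d6 = d3 + d4*5 + d5/2 = 131/3
  d7 = d6*2 - d3/5 = 1253/15
  d8 = d5/3 + d4/3 + d3/4 = 295/36
  d9 = d4 + d8 = 451/36
Walk from origin (0, 0):
  seg 1: right by d4 = 13/3 → (13/3, 0)
  seg 2: up by d9 = 451/36 → (13/3, 451/36)
  seg 3: up by d5 = 6 → (13/3, 667/36)
  seg 4: left by d7 = 1253/15 → (-396/5, 667/36)
  seg 5: right by d6 = 131/3 → (-533/15, 667/36)
  seg 6: left by d3 = 19 → (-818/15, 667/36)
  seg 7: down by d1 = 2 → (-818/15, 595/36)
  seg 8: up by d7 = 1253/15 → (-818/15, 18011/180)
  seg 9: down by d3 = 19 → (-818/15, 14591/180)
  seg 10: right by d4 = 13/3 → (-251/5, 14591/180)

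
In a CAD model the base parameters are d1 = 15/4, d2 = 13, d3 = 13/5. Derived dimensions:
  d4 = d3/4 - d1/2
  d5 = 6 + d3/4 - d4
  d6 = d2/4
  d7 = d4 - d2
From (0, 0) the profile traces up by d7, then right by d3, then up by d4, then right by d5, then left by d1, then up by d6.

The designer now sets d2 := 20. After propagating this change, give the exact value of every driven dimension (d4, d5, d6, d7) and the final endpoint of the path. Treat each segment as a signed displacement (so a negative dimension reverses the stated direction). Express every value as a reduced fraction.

Apply edit: d2 := 20
  d4 = d3/4 - d1/2 = -49/40
  d5 = 6 + d3/4 - d4 = 63/8
  d6 = d2/4 = 5
  d7 = d4 - d2 = -849/40
Walk from origin (0, 0):
  seg 1: up by d7 = -849/40 → (0, -849/40)
  seg 2: right by d3 = 13/5 → (13/5, -849/40)
  seg 3: up by d4 = -49/40 → (13/5, -449/20)
  seg 4: right by d5 = 63/8 → (419/40, -449/20)
  seg 5: left by d1 = 15/4 → (269/40, -449/20)
  seg 6: up by d6 = 5 → (269/40, -349/20)

d4 = -49/40
d5 = 63/8
d6 = 5
d7 = -849/40
endpoint = (269/40, -349/20)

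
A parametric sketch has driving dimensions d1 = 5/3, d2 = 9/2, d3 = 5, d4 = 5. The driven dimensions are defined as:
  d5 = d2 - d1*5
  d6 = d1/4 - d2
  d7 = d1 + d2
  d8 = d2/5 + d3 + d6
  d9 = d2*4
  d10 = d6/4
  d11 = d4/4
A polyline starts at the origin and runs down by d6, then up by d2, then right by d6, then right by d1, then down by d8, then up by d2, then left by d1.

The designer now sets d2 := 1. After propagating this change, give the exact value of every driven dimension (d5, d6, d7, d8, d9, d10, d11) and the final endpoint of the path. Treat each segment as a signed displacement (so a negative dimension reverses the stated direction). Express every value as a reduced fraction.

d5 = -22/3
d6 = -7/12
d7 = 8/3
d8 = 277/60
d9 = 4
d10 = -7/48
d11 = 5/4
endpoint = (-7/12, -61/30)

Apply edit: d2 := 1
  d5 = d2 - d1*5 = -22/3
  d6 = d1/4 - d2 = -7/12
  d7 = d1 + d2 = 8/3
  d8 = d2/5 + d3 + d6 = 277/60
  d9 = d2*4 = 4
  d10 = d6/4 = -7/48
  d11 = d4/4 = 5/4
Walk from origin (0, 0):
  seg 1: down by d6 = -7/12 → (0, 7/12)
  seg 2: up by d2 = 1 → (0, 19/12)
  seg 3: right by d6 = -7/12 → (-7/12, 19/12)
  seg 4: right by d1 = 5/3 → (13/12, 19/12)
  seg 5: down by d8 = 277/60 → (13/12, -91/30)
  seg 6: up by d2 = 1 → (13/12, -61/30)
  seg 7: left by d1 = 5/3 → (-7/12, -61/30)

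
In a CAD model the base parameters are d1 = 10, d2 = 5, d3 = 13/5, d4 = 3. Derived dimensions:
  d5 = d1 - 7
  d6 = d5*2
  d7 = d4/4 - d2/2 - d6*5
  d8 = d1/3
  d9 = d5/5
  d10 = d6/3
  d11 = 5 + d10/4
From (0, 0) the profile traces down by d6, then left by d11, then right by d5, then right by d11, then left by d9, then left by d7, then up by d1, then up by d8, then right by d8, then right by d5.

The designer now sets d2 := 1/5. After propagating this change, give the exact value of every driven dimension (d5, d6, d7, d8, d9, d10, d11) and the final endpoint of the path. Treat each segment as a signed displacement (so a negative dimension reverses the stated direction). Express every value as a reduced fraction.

Apply edit: d2 := 1/5
  d5 = d1 - 7 = 3
  d6 = d5*2 = 6
  d7 = d4/4 - d2/2 - d6*5 = -587/20
  d8 = d1/3 = 10/3
  d9 = d5/5 = 3/5
  d10 = d6/3 = 2
  d11 = 5 + d10/4 = 11/2
Walk from origin (0, 0):
  seg 1: down by d6 = 6 → (0, -6)
  seg 2: left by d11 = 11/2 → (-11/2, -6)
  seg 3: right by d5 = 3 → (-5/2, -6)
  seg 4: right by d11 = 11/2 → (3, -6)
  seg 5: left by d9 = 3/5 → (12/5, -6)
  seg 6: left by d7 = -587/20 → (127/4, -6)
  seg 7: up by d1 = 10 → (127/4, 4)
  seg 8: up by d8 = 10/3 → (127/4, 22/3)
  seg 9: right by d8 = 10/3 → (421/12, 22/3)
  seg 10: right by d5 = 3 → (457/12, 22/3)

d5 = 3
d6 = 6
d7 = -587/20
d8 = 10/3
d9 = 3/5
d10 = 2
d11 = 11/2
endpoint = (457/12, 22/3)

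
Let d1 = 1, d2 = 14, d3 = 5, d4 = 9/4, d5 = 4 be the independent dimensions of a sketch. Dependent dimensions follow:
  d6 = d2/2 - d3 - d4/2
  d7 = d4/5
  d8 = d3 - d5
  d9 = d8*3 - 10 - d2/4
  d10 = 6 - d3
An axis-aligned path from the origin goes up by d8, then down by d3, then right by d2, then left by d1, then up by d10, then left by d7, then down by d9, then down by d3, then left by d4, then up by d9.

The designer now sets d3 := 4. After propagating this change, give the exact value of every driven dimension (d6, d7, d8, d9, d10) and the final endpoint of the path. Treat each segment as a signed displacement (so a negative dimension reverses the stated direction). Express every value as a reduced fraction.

Apply edit: d3 := 4
  d6 = d2/2 - d3 - d4/2 = 15/8
  d7 = d4/5 = 9/20
  d8 = d3 - d5 = 0
  d9 = d8*3 - 10 - d2/4 = -27/2
  d10 = 6 - d3 = 2
Walk from origin (0, 0):
  seg 1: up by d8 = 0 → (0, 0)
  seg 2: down by d3 = 4 → (0, -4)
  seg 3: right by d2 = 14 → (14, -4)
  seg 4: left by d1 = 1 → (13, -4)
  seg 5: up by d10 = 2 → (13, -2)
  seg 6: left by d7 = 9/20 → (251/20, -2)
  seg 7: down by d9 = -27/2 → (251/20, 23/2)
  seg 8: down by d3 = 4 → (251/20, 15/2)
  seg 9: left by d4 = 9/4 → (103/10, 15/2)
  seg 10: up by d9 = -27/2 → (103/10, -6)

d6 = 15/8
d7 = 9/20
d8 = 0
d9 = -27/2
d10 = 2
endpoint = (103/10, -6)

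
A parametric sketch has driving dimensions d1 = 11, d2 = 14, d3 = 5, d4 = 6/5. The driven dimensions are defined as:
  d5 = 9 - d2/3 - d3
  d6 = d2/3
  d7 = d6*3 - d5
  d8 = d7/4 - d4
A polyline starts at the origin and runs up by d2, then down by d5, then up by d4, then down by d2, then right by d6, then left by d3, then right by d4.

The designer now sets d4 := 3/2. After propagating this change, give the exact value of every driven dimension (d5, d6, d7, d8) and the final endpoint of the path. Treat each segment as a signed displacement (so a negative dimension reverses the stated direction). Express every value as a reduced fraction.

Apply edit: d4 := 3/2
  d5 = 9 - d2/3 - d3 = -2/3
  d6 = d2/3 = 14/3
  d7 = d6*3 - d5 = 44/3
  d8 = d7/4 - d4 = 13/6
Walk from origin (0, 0):
  seg 1: up by d2 = 14 → (0, 14)
  seg 2: down by d5 = -2/3 → (0, 44/3)
  seg 3: up by d4 = 3/2 → (0, 97/6)
  seg 4: down by d2 = 14 → (0, 13/6)
  seg 5: right by d6 = 14/3 → (14/3, 13/6)
  seg 6: left by d3 = 5 → (-1/3, 13/6)
  seg 7: right by d4 = 3/2 → (7/6, 13/6)

d5 = -2/3
d6 = 14/3
d7 = 44/3
d8 = 13/6
endpoint = (7/6, 13/6)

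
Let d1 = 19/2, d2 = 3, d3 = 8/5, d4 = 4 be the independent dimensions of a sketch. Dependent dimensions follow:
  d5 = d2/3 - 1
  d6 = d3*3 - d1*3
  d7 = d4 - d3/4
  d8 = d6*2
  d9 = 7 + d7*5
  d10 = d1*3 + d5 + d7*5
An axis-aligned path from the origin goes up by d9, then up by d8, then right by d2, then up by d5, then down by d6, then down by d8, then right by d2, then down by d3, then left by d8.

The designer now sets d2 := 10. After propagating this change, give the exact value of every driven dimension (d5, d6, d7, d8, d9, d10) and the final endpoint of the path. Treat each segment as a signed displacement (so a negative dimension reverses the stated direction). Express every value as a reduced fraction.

Apply edit: d2 := 10
  d5 = d2/3 - 1 = 7/3
  d6 = d3*3 - d1*3 = -237/10
  d7 = d4 - d3/4 = 18/5
  d8 = d6*2 = -237/5
  d9 = 7 + d7*5 = 25
  d10 = d1*3 + d5 + d7*5 = 293/6
Walk from origin (0, 0):
  seg 1: up by d9 = 25 → (0, 25)
  seg 2: up by d8 = -237/5 → (0, -112/5)
  seg 3: right by d2 = 10 → (10, -112/5)
  seg 4: up by d5 = 7/3 → (10, -301/15)
  seg 5: down by d6 = -237/10 → (10, 109/30)
  seg 6: down by d8 = -237/5 → (10, 1531/30)
  seg 7: right by d2 = 10 → (20, 1531/30)
  seg 8: down by d3 = 8/5 → (20, 1483/30)
  seg 9: left by d8 = -237/5 → (337/5, 1483/30)

d5 = 7/3
d6 = -237/10
d7 = 18/5
d8 = -237/5
d9 = 25
d10 = 293/6
endpoint = (337/5, 1483/30)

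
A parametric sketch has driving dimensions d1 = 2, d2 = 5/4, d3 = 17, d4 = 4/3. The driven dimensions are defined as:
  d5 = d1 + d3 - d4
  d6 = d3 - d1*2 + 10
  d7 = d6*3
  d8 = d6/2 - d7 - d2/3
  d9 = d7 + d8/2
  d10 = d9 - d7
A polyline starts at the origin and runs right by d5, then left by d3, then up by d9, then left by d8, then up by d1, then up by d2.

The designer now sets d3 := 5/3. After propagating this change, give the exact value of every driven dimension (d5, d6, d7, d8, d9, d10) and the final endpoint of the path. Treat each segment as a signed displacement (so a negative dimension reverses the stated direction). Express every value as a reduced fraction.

d5 = 7/3
d6 = 23/3
d7 = 23
d8 = -235/12
d9 = 317/24
d10 = -235/24
endpoint = (81/4, 395/24)

Apply edit: d3 := 5/3
  d5 = d1 + d3 - d4 = 7/3
  d6 = d3 - d1*2 + 10 = 23/3
  d7 = d6*3 = 23
  d8 = d6/2 - d7 - d2/3 = -235/12
  d9 = d7 + d8/2 = 317/24
  d10 = d9 - d7 = -235/24
Walk from origin (0, 0):
  seg 1: right by d5 = 7/3 → (7/3, 0)
  seg 2: left by d3 = 5/3 → (2/3, 0)
  seg 3: up by d9 = 317/24 → (2/3, 317/24)
  seg 4: left by d8 = -235/12 → (81/4, 317/24)
  seg 5: up by d1 = 2 → (81/4, 365/24)
  seg 6: up by d2 = 5/4 → (81/4, 395/24)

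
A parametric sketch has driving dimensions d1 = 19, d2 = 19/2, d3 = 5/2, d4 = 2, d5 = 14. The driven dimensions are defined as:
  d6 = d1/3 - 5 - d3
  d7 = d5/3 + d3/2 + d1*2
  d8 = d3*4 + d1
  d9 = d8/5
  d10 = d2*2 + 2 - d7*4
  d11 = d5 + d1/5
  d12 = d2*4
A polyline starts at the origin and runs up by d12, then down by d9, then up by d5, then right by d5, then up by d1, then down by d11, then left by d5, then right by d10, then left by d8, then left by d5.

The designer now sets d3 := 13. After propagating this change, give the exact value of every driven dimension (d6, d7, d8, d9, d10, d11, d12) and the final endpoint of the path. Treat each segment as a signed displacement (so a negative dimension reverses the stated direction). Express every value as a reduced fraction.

d6 = -35/3
d7 = 295/6
d8 = 71
d9 = 71/5
d10 = -527/3
d11 = 89/5
d12 = 38
endpoint = (-782/3, 39)

Apply edit: d3 := 13
  d6 = d1/3 - 5 - d3 = -35/3
  d7 = d5/3 + d3/2 + d1*2 = 295/6
  d8 = d3*4 + d1 = 71
  d9 = d8/5 = 71/5
  d10 = d2*2 + 2 - d7*4 = -527/3
  d11 = d5 + d1/5 = 89/5
  d12 = d2*4 = 38
Walk from origin (0, 0):
  seg 1: up by d12 = 38 → (0, 38)
  seg 2: down by d9 = 71/5 → (0, 119/5)
  seg 3: up by d5 = 14 → (0, 189/5)
  seg 4: right by d5 = 14 → (14, 189/5)
  seg 5: up by d1 = 19 → (14, 284/5)
  seg 6: down by d11 = 89/5 → (14, 39)
  seg 7: left by d5 = 14 → (0, 39)
  seg 8: right by d10 = -527/3 → (-527/3, 39)
  seg 9: left by d8 = 71 → (-740/3, 39)
  seg 10: left by d5 = 14 → (-782/3, 39)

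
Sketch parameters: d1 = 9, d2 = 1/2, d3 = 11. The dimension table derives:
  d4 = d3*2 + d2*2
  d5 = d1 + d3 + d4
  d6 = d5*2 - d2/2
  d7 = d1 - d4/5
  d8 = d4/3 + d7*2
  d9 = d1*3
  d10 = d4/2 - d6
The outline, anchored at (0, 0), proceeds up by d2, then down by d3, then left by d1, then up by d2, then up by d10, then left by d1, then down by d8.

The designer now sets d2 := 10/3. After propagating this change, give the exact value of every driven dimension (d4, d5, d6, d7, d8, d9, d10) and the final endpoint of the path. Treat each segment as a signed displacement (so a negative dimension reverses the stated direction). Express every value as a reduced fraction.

d4 = 86/3
d5 = 146/3
d6 = 287/3
d7 = 49/15
d8 = 724/45
d9 = 27
d10 = -244/3
endpoint = (-18, -4579/45)

Apply edit: d2 := 10/3
  d4 = d3*2 + d2*2 = 86/3
  d5 = d1 + d3 + d4 = 146/3
  d6 = d5*2 - d2/2 = 287/3
  d7 = d1 - d4/5 = 49/15
  d8 = d4/3 + d7*2 = 724/45
  d9 = d1*3 = 27
  d10 = d4/2 - d6 = -244/3
Walk from origin (0, 0):
  seg 1: up by d2 = 10/3 → (0, 10/3)
  seg 2: down by d3 = 11 → (0, -23/3)
  seg 3: left by d1 = 9 → (-9, -23/3)
  seg 4: up by d2 = 10/3 → (-9, -13/3)
  seg 5: up by d10 = -244/3 → (-9, -257/3)
  seg 6: left by d1 = 9 → (-18, -257/3)
  seg 7: down by d8 = 724/45 → (-18, -4579/45)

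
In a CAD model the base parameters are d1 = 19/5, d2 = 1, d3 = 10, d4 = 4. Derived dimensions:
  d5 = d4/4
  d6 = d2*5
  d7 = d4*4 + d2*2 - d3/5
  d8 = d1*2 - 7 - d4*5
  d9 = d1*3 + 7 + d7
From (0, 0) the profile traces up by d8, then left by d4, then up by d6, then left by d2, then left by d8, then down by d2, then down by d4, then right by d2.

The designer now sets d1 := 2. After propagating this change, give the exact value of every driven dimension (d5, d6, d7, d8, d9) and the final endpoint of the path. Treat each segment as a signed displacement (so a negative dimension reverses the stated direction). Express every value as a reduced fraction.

Apply edit: d1 := 2
  d5 = d4/4 = 1
  d6 = d2*5 = 5
  d7 = d4*4 + d2*2 - d3/5 = 16
  d8 = d1*2 - 7 - d4*5 = -23
  d9 = d1*3 + 7 + d7 = 29
Walk from origin (0, 0):
  seg 1: up by d8 = -23 → (0, -23)
  seg 2: left by d4 = 4 → (-4, -23)
  seg 3: up by d6 = 5 → (-4, -18)
  seg 4: left by d2 = 1 → (-5, -18)
  seg 5: left by d8 = -23 → (18, -18)
  seg 6: down by d2 = 1 → (18, -19)
  seg 7: down by d4 = 4 → (18, -23)
  seg 8: right by d2 = 1 → (19, -23)

d5 = 1
d6 = 5
d7 = 16
d8 = -23
d9 = 29
endpoint = (19, -23)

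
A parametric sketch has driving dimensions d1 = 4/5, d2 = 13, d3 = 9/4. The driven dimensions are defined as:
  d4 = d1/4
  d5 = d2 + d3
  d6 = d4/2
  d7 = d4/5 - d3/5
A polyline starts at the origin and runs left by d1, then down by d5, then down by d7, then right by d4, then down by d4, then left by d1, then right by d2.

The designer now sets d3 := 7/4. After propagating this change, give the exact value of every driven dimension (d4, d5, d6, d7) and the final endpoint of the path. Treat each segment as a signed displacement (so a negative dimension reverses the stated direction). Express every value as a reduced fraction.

Apply edit: d3 := 7/4
  d4 = d1/4 = 1/5
  d5 = d2 + d3 = 59/4
  d6 = d4/2 = 1/10
  d7 = d4/5 - d3/5 = -31/100
Walk from origin (0, 0):
  seg 1: left by d1 = 4/5 → (-4/5, 0)
  seg 2: down by d5 = 59/4 → (-4/5, -59/4)
  seg 3: down by d7 = -31/100 → (-4/5, -361/25)
  seg 4: right by d4 = 1/5 → (-3/5, -361/25)
  seg 5: down by d4 = 1/5 → (-3/5, -366/25)
  seg 6: left by d1 = 4/5 → (-7/5, -366/25)
  seg 7: right by d2 = 13 → (58/5, -366/25)

d4 = 1/5
d5 = 59/4
d6 = 1/10
d7 = -31/100
endpoint = (58/5, -366/25)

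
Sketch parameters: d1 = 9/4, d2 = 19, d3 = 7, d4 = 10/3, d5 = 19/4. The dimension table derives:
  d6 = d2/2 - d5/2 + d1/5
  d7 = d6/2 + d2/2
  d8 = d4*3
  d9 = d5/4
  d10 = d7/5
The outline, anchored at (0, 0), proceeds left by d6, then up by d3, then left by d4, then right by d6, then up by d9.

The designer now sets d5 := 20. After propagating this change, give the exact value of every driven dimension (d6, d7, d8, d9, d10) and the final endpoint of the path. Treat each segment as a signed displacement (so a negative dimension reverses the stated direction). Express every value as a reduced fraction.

d6 = -1/20
d7 = 379/40
d8 = 10
d9 = 5
d10 = 379/200
endpoint = (-10/3, 12)

Apply edit: d5 := 20
  d6 = d2/2 - d5/2 + d1/5 = -1/20
  d7 = d6/2 + d2/2 = 379/40
  d8 = d4*3 = 10
  d9 = d5/4 = 5
  d10 = d7/5 = 379/200
Walk from origin (0, 0):
  seg 1: left by d6 = -1/20 → (1/20, 0)
  seg 2: up by d3 = 7 → (1/20, 7)
  seg 3: left by d4 = 10/3 → (-197/60, 7)
  seg 4: right by d6 = -1/20 → (-10/3, 7)
  seg 5: up by d9 = 5 → (-10/3, 12)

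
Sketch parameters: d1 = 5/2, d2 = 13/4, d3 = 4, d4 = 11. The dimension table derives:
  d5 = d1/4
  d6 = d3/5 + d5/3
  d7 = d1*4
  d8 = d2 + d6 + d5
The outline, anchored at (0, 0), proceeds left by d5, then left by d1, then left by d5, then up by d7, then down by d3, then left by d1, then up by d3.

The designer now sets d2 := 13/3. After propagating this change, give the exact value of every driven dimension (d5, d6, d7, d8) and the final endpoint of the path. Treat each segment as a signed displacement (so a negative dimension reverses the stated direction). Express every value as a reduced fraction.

Apply edit: d2 := 13/3
  d5 = d1/4 = 5/8
  d6 = d3/5 + d5/3 = 121/120
  d7 = d1*4 = 10
  d8 = d2 + d6 + d5 = 179/30
Walk from origin (0, 0):
  seg 1: left by d5 = 5/8 → (-5/8, 0)
  seg 2: left by d1 = 5/2 → (-25/8, 0)
  seg 3: left by d5 = 5/8 → (-15/4, 0)
  seg 4: up by d7 = 10 → (-15/4, 10)
  seg 5: down by d3 = 4 → (-15/4, 6)
  seg 6: left by d1 = 5/2 → (-25/4, 6)
  seg 7: up by d3 = 4 → (-25/4, 10)

d5 = 5/8
d6 = 121/120
d7 = 10
d8 = 179/30
endpoint = (-25/4, 10)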